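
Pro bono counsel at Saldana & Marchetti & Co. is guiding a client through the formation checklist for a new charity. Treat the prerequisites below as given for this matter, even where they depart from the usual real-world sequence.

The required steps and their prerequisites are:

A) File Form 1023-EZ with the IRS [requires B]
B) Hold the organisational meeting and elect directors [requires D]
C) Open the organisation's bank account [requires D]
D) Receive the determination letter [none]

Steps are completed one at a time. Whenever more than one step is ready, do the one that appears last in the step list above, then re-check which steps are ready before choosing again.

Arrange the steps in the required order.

D, C, B, A

D has no prerequisites → D first.
C and B are both available; C is listed later → C.
Next only B has its prerequisites met → B.
That leaves A as the only ready step → A.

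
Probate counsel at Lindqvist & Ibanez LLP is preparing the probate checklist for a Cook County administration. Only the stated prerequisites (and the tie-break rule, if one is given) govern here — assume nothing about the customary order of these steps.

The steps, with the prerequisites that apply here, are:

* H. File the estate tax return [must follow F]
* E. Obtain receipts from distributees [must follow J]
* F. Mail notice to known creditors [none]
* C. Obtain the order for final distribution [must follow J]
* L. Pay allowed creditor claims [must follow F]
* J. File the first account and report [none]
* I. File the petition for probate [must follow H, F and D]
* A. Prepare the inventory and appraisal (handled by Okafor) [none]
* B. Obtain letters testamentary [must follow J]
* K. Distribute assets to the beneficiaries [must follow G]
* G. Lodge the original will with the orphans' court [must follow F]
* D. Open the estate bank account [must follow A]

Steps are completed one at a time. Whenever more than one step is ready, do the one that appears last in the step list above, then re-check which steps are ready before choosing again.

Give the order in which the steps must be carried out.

Nothing is required for A, J and F. A is listed later → A first.
Now D, J and F have their prerequisites met. D is listed later, so D next.
J and F are both available; J is listed later → J.
B, C and E now also ready, so the ready set is {B, C, F, E}; B is listed later → B.
C, F and E are all available; C is listed later → C.
Now F and E have their prerequisites met. F is listed later, so F next.
G, L, E and H are all available; G is listed later → G.
K now also ready, so the ready set is {K, L, E, H}; K is listed later → K.
Now L, E and H have their prerequisites met. L is listed later, so L next.
E and H are both available; E is listed later → E.
H needed F, now all done → H.
I needed D, F and H, now all done → I.

A → D → J → B → C → F → G → K → L → E → H → I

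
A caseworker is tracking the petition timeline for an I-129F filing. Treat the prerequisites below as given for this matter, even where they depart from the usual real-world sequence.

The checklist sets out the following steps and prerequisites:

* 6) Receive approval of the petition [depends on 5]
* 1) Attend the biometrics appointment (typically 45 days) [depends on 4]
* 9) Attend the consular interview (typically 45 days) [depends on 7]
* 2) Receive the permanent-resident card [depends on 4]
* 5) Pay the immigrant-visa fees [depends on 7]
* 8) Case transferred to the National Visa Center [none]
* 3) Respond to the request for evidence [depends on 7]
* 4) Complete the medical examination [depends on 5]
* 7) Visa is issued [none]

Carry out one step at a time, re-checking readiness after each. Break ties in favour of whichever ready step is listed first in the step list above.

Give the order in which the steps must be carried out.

Nothing is required for 8 and 7. 8 is listed earlier → 8 first.
Next only 7 has its prerequisites met → 7.
Now 9, 5 and 3 have their prerequisites met. 9 is listed earlier, so 9 next.
Now 5 and 3 have their prerequisites met. 5 is listed earlier, so 5 next.
6 and 4 now also ready, so the ready set is {6, 3, 4}; 6 is listed earlier → 6.
Ready: 3 and 4. 3 is listed earlier → 3.
4 is the only step now ready → 4.
Now 1 and 2 have their prerequisites met. 1 is listed earlier, so 1 next.
2 needed 4, now all done → 2.

8, 7, 9, 5, 6, 3, 4, 1, 2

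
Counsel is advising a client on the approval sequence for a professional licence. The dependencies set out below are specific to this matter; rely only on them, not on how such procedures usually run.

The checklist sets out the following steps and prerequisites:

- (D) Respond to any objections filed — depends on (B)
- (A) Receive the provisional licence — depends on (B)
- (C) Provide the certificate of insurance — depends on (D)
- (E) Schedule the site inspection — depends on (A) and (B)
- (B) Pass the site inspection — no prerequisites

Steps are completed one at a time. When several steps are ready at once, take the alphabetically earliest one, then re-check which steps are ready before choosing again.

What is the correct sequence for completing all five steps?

Only (B) has no prerequisites, so it is first.
Now (A) and (D) have their prerequisites met. (A) has the earlier label, so (A) next.
Ready: (D) and (E). (D) has the earlier label → (D).
(C) now also ready, so the ready set is {(C), (E)}; (C) has the earlier label → (C).
Next only (E) has its prerequisites met → (E).

(B), (A), (D), (C), (E)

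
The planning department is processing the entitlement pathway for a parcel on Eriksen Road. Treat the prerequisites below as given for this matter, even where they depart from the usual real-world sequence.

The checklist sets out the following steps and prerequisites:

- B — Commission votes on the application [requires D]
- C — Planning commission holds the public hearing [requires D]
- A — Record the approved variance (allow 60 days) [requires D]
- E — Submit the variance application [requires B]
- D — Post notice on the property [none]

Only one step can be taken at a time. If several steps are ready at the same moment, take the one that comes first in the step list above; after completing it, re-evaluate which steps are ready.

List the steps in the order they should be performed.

D, B, C, A, E

Only D has no prerequisites, so it is first.
B, C and A are all available; B is listed earlier → B.
E now also ready, so the ready set is {C, A, E}; C is listed earlier → C.
A and E are both available; A is listed earlier → A.
E needed B, now all done → E.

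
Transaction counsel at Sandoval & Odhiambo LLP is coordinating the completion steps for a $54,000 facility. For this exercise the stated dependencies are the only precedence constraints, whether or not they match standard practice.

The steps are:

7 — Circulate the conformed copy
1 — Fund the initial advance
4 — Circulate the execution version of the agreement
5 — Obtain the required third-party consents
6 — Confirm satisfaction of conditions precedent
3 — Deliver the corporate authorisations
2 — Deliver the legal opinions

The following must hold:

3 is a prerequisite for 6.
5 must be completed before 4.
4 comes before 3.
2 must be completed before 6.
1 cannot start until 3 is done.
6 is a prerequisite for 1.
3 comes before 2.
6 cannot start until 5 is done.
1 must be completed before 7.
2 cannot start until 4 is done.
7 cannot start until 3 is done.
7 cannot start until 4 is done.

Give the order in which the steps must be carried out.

5 has no prerequisites → 5 first.
4 is the only step now ready → 4.
3 is the only step now ready → 3.
Next only 2 has its prerequisites met → 2.
6 needed 5, 3 and 2, now all done → 6.
1 needed 6 and 3, now all done → 1.
7 is the only step now ready → 7.

5, 4, 3, 2, 6, 1, 7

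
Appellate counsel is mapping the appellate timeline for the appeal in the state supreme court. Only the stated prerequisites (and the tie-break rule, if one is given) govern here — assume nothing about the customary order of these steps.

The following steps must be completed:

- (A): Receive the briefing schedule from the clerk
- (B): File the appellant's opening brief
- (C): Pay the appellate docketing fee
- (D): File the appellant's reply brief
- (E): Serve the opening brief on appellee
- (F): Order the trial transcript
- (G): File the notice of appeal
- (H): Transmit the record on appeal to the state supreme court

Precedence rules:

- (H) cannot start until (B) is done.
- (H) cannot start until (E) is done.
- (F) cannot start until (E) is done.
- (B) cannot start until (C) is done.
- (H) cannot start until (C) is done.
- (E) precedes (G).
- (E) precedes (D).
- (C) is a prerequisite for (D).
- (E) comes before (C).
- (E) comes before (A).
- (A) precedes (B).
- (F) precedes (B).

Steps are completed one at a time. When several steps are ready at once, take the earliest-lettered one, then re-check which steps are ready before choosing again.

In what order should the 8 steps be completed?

(E), (A), (C), (D), (F), (B), (G), (H)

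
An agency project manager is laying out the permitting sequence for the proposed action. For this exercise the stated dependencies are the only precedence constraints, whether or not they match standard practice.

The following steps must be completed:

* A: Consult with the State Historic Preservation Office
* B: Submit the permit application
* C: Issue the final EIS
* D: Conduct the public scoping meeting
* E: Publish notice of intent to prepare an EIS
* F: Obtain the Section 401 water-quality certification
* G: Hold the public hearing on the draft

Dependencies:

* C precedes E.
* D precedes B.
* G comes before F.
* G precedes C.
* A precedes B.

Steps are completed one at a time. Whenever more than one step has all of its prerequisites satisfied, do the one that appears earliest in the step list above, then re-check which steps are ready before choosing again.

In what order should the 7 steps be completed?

A, D and G have no prerequisites; A is listed earlier, so A is first.
Now D and G have their prerequisites met. D is listed earlier, so D next.
Now B and G have their prerequisites met. B is listed earlier, so B next.
Next only G has its prerequisites met → G.
Ready: C and F. C is listed earlier → C.
E now also ready, so the ready set is {E, F}; E is listed earlier → E.
F needed G, now all done → F.

A → D → B → G → C → E → F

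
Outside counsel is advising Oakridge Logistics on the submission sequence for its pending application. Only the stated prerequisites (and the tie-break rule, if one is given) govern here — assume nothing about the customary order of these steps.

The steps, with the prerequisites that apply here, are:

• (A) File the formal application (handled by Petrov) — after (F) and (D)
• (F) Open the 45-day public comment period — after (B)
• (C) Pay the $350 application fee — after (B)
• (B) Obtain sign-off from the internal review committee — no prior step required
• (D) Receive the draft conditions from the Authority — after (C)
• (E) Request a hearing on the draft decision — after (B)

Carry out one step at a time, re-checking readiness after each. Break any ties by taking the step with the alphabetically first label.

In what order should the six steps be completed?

(B) is the only step with nothing outstanding, so it goes first.
Now (C), (E) and (F) have their prerequisites met. (C) has the earlier label, so (C) next.
(D) now also ready, so the ready set is {(D), (E), (F)}; (D) has the earlier label → (D).
Now (E) and (F) have their prerequisites met. (E) has the earlier label, so (E) next.
Next only (F) has its prerequisites met → (F).
(A) needed (D) and (F), now all done → (A).

(B) (C) (D) (E) (F) (A)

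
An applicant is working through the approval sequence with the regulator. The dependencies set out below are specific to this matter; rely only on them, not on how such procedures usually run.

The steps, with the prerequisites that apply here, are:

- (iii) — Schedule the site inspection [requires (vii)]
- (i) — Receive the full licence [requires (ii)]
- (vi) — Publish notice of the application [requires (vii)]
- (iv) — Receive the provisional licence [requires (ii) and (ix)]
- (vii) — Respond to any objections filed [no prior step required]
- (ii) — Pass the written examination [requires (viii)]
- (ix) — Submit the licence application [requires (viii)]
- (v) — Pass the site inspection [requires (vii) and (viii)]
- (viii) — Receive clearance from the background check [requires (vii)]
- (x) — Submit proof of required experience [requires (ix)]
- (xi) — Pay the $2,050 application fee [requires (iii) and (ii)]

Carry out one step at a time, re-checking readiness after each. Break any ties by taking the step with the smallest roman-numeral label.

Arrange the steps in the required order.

(vii) is the only step with nothing outstanding, so it goes first.
Now (iii), (vi) and (viii) have their prerequisites met. (iii) has the earlier label, so (iii) next.
Now (vi) and (viii) have their prerequisites met. (vi) has the earlier label, so (vi) next.
Next only (viii) has its prerequisites met → (viii).
Ready: (ii), (v) and (ix). (ii) has the earlier label → (ii).
(i), (v), (ix) and (xi) are all available; (i) has the earlier label → (i).
Now (v), (ix) and (xi) have their prerequisites met. (v) has the earlier label, so (v) next.
(ix) and (xi) are both available; (ix) has the earlier label → (ix).
Ready: (iv), (x) and (xi). (iv) has the earlier label → (iv).
Now (x) and (xi) have their prerequisites met. (x) has the earlier label, so (x) next.
(xi) needed (ii) and (iii), now all done → (xi).

(vii) → (iii) → (vi) → (viii) → (ii) → (i) → (v) → (ix) → (iv) → (x) → (xi)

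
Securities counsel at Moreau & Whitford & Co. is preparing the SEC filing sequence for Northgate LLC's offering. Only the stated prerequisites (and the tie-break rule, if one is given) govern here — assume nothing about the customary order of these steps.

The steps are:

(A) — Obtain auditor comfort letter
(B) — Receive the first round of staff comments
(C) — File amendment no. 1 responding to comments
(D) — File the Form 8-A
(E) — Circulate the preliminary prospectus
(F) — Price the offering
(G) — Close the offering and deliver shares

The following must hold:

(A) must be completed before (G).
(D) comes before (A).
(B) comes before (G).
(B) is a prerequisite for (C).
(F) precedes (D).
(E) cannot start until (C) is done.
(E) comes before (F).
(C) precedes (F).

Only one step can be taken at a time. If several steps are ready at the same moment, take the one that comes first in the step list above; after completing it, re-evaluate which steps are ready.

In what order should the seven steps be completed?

(B), (C), (E), (F), (D), (A), (G)

Only (B) has no prerequisites, so it is first.
That leaves (C) as the only ready step → (C).
That leaves (E) as the only ready step → (E).
(F) needed (C) and (E), now all done → (F).
(D) needed (F), now all done → (D).
That leaves (A) as the only ready step → (A).
(G) is the only step now ready → (G).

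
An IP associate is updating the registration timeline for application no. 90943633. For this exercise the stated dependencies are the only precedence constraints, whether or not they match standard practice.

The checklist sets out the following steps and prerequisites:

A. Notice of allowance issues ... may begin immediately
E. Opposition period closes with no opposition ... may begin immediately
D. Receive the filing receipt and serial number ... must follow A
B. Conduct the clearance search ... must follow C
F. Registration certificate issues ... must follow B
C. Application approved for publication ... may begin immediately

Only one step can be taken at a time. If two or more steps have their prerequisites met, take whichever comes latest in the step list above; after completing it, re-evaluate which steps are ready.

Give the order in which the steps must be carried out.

Nothing is required for C, E and A. C is listed later → C first.
B now also ready, so the ready set is {B, E, A}; B is listed later → B.
F now also ready, so the ready set is {F, E, A}; F is listed later → F.
Ready: E and A. E is listed later → E.
That leaves A as the only ready step → A.
Next only D has its prerequisites met → D.

C, B, F, E, A, D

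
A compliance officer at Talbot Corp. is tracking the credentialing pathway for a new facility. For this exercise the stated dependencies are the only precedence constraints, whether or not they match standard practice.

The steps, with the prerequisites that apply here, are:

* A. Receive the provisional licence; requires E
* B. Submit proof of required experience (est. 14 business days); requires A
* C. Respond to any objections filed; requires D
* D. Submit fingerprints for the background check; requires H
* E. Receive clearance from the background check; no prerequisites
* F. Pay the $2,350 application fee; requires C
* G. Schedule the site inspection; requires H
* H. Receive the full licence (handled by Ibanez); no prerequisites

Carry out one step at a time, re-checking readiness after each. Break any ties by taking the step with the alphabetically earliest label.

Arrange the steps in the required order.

E A B H D C F G

E and H have no prerequisites; E has the earlier label, so E is first.
A now also ready, so the ready set is {A, H}; A has the earlier label → A.
B and H are both available; B has the earlier label → B.
Next only H has its prerequisites met → H.
Now D and G have their prerequisites met. D has the earlier label, so D next.
Now C and G have their prerequisites met. C has the earlier label, so C next.
Now F and G have their prerequisites met. F has the earlier label, so F next.
G is the only step now ready → G.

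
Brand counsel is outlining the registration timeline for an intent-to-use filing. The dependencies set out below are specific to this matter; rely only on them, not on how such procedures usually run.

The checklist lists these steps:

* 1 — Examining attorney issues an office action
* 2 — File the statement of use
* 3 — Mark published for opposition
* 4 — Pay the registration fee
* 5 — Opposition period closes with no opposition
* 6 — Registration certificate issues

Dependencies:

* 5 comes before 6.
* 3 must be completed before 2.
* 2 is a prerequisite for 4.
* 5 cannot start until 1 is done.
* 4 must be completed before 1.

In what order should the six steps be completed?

3 has no prerequisites → 3 first.
That leaves 2 as the only ready step → 2.
4 is the only step now ready → 4.
That leaves 1 as the only ready step → 1.
5 is the only step now ready → 5.
That leaves 6 as the only ready step → 6.

3, 2, 4, 1, 5, 6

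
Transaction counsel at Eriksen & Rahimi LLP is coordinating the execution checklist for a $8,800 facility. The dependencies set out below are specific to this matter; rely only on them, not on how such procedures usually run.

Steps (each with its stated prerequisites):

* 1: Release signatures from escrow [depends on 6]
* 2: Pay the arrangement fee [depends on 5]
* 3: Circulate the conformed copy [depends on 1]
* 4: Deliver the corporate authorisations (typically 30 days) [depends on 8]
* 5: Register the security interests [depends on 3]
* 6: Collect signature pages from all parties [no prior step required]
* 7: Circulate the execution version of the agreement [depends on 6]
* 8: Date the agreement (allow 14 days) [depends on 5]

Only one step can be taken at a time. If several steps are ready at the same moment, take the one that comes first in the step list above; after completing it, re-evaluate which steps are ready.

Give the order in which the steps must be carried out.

Only 6 has no prerequisites, so it is first.
Ready: 1 and 7. 1 is listed earlier → 1.
3 now also ready, so the ready set is {3, 7}; 3 is listed earlier → 3.
5 now also ready, so the ready set is {5, 7}; 5 is listed earlier → 5.
Ready: 2, 7 and 8. 2 is listed earlier → 2.
Ready: 7 and 8. 7 is listed earlier → 7.
8 needed 5, now all done → 8.
4 needed 8, now all done → 4.

6 1 3 5 2 7 8 4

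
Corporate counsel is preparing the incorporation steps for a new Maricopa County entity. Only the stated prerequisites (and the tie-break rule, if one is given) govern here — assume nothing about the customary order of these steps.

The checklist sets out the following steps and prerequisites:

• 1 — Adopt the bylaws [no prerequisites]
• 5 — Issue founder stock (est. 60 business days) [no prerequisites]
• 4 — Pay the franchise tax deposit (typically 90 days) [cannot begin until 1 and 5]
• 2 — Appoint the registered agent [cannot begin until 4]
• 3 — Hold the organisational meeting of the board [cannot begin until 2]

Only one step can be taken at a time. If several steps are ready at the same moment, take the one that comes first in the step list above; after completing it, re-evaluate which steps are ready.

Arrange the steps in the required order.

1 and 5 have no prerequisites; 1 is listed earlier, so 1 is first.
5 is the only step now ready → 5.
Next only 4 has its prerequisites met → 4.
2 needed 4, now all done → 2.
3 is the only step now ready → 3.

1, 5, 4, 2, 3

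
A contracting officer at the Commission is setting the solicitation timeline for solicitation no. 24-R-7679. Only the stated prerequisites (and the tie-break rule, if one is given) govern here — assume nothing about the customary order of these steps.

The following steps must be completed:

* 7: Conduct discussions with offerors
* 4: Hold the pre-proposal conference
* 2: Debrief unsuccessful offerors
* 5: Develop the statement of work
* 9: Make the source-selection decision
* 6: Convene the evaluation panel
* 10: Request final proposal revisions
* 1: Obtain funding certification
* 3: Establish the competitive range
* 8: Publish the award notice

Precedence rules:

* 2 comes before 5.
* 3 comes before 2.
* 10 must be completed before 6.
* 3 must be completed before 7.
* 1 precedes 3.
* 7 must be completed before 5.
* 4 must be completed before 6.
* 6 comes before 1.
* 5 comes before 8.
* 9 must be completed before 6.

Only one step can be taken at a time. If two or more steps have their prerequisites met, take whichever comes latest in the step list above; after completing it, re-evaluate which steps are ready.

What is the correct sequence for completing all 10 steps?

10 → 9 → 4 → 6 → 1 → 3 → 2 → 7 → 5 → 8

10, 9 and 4 have no prerequisites; 10 is listed later, so 10 is first.
Now 9 and 4 have their prerequisites met. 9 is listed later, so 9 next.
4 is the only step now ready → 4.
6 needed 10, 9 and 4, now all done → 6.
That leaves 1 as the only ready step → 1.
3 needed 1, now all done → 3.
Now 2 and 7 have their prerequisites met. 2 is listed later, so 2 next.
7 is the only step now ready → 7.
5 needed 2 and 7, now all done → 5.
Next only 8 has its prerequisites met → 8.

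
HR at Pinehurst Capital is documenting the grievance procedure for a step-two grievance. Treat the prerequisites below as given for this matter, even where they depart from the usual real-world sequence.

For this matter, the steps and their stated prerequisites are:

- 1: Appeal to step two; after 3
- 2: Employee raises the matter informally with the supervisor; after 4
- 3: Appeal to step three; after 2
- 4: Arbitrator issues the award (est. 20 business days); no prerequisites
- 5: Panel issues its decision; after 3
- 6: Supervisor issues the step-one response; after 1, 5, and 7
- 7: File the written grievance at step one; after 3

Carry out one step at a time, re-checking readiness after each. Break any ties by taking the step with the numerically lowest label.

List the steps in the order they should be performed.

4, 2, 3, 1, 5, 7, 6

4 has no prerequisites → 4 first.
2 needed 4, now all done → 2.
Next only 3 has its prerequisites met → 3.
Now 1, 5 and 7 have their prerequisites met. 1 has the earlier label, so 1 next.
5 and 7 are both available; 5 has the earlier label → 5.
Next only 7 has its prerequisites met → 7.
Next only 6 has its prerequisites met → 6.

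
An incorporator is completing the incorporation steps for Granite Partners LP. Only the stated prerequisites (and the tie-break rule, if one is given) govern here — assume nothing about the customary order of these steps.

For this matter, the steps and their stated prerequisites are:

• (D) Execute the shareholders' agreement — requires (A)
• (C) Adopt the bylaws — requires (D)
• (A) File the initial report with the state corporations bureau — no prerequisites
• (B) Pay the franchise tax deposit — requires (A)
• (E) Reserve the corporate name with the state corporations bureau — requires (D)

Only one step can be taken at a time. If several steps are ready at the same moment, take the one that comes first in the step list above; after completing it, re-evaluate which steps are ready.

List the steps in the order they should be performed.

Only (A) has no prerequisites, so it is first.
Ready: (D) and (B). (D) is listed earlier → (D).
(C) and (E) now also ready, so the ready set is {(C), (B), (E)}; (C) is listed earlier → (C).
Ready: (B) and (E). (B) is listed earlier → (B).
Next only (E) has its prerequisites met → (E).

(A) → (D) → (C) → (B) → (E)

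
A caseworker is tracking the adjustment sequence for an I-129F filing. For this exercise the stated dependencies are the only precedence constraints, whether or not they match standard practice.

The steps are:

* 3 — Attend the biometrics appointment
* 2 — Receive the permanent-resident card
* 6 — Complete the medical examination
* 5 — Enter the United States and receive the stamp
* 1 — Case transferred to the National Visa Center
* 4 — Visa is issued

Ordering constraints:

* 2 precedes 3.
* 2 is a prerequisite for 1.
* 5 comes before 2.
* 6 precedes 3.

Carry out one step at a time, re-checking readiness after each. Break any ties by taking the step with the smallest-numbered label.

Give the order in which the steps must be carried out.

4, 5, 2, 1, 6, 3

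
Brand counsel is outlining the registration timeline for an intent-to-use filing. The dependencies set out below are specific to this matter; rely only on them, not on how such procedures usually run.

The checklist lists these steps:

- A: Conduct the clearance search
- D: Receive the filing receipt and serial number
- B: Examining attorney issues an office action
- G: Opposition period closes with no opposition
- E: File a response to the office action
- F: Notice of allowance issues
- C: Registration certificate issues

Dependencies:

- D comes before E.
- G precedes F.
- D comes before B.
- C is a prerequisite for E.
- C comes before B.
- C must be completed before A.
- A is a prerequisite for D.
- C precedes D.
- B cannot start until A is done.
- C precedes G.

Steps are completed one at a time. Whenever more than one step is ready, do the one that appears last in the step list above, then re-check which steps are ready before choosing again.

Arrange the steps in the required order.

C, G, F, A, D, E, B

Only C has no prerequisites, so it is first.
Now G and A have their prerequisites met. G is listed later, so G next.
F now also ready, so the ready set is {F, A}; F is listed later → F.
That leaves A as the only ready step → A.
Next only D has its prerequisites met → D.
Now E and B have their prerequisites met. E is listed later, so E next.
B needed C, D and A, now all done → B.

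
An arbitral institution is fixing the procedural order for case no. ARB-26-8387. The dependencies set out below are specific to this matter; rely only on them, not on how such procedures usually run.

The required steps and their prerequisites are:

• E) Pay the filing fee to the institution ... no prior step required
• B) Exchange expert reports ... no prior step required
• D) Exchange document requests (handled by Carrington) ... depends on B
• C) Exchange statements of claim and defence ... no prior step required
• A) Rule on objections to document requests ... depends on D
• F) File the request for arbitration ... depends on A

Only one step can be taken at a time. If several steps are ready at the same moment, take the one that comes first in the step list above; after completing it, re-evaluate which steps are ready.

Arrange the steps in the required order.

E B D C A F

E, B and C have no prerequisites; E is listed earlier, so E is first.
B and C are both available; B is listed earlier → B.
D now also ready, so the ready set is {D, C}; D is listed earlier → D.
C and A are both available; C is listed earlier → C.
Next only A has its prerequisites met → A.
F needed A, now all done → F.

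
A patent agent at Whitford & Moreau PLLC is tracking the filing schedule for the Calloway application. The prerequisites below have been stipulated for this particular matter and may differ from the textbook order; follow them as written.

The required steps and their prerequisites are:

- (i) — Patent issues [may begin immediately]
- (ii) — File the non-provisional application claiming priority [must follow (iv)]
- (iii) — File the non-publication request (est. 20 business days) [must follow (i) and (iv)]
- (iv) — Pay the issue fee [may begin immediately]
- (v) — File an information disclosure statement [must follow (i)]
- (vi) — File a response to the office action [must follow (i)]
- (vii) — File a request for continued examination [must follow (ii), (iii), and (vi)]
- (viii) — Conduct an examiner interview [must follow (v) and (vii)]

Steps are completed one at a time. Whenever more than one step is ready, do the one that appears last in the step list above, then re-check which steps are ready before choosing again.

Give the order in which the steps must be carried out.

(iv), (ii), (i), (vi), (v), (iii), (vii), (viii)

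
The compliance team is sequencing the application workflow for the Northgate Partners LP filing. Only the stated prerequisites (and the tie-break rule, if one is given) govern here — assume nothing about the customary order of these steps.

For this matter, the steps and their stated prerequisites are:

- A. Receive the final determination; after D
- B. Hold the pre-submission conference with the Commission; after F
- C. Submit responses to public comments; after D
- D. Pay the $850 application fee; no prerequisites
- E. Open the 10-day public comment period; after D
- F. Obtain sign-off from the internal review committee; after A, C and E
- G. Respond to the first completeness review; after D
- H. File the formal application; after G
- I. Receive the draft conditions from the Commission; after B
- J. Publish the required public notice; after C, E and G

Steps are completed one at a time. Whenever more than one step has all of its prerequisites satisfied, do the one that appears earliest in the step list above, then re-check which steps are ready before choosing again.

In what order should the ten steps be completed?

D, A, C, E, F, B, G, H, I, J

D has no prerequisites → D first.
Ready: A, C, E and G. A is listed earlier → A.
Now C, E and G have their prerequisites met. C is listed earlier, so C next.
E and G are both available; E is listed earlier → E.
F and G are both available; F is listed earlier → F.
Now B and G have their prerequisites met. B is listed earlier, so B next.
I now also ready, so the ready set is {G, I}; G is listed earlier → G.
H and J now also ready, so the ready set is {H, I, J}; H is listed earlier → H.
Ready: I and J. I is listed earlier → I.
J needed C, E and G, now all done → J.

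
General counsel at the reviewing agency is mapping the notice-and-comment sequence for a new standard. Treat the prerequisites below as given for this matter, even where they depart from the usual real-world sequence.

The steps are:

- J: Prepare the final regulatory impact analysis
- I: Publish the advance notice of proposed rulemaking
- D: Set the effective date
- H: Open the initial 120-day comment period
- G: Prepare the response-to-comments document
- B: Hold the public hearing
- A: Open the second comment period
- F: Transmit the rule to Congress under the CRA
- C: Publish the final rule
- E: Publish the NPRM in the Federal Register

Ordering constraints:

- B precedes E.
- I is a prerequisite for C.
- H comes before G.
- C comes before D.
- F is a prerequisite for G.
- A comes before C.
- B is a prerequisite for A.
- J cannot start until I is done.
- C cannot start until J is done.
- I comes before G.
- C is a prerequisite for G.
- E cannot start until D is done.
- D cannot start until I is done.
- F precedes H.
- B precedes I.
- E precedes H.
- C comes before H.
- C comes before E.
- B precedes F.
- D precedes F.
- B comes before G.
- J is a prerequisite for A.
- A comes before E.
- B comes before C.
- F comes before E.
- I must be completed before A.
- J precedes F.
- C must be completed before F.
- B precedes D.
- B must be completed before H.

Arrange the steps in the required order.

B, I, J, A, C, D, F, E, H, G

Only B has no prerequisites, so it is first.
That leaves I as the only ready step → I.
J needed I, now all done → J.
A needed J, I and B, now all done → A.
C needed J, I, B and A, now all done → C.
D needed I, B and C, now all done → D.
F needed J, D, B and C, now all done → F.
E needed D, B, A, F and C, now all done → E.
H is the only step now ready → H.
G is the only step now ready → G.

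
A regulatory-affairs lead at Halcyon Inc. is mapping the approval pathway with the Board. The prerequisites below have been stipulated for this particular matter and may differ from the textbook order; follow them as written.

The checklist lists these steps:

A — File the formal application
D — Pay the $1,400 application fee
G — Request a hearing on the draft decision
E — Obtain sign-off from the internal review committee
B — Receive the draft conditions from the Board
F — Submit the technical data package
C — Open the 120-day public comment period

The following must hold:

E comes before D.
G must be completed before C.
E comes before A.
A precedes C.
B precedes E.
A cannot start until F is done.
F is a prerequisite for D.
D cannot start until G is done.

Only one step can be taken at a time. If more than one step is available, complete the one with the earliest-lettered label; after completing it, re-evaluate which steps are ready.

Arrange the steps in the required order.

B, F and G have no prerequisites; B has the earlier label, so B is first.
E now also ready, so the ready set is {E, F, G}; E has the earlier label → E.
Ready: F and G. F has the earlier label → F.
A now also ready, so the ready set is {A, G}; A has the earlier label → A.
Next only G has its prerequisites met → G.
Now C and D have their prerequisites met. C has the earlier label, so C next.
D needed E, F and G, now all done → D.

B E F A G C D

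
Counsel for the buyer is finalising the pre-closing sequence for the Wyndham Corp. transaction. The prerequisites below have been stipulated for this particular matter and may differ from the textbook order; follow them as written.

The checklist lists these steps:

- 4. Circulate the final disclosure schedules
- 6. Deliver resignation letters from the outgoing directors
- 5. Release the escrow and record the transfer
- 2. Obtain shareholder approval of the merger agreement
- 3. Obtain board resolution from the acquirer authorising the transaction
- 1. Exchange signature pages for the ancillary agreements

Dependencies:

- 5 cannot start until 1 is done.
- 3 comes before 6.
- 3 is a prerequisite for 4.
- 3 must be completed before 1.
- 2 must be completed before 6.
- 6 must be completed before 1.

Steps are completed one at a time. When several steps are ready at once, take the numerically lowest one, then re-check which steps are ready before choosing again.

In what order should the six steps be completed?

2 3 4 6 1 5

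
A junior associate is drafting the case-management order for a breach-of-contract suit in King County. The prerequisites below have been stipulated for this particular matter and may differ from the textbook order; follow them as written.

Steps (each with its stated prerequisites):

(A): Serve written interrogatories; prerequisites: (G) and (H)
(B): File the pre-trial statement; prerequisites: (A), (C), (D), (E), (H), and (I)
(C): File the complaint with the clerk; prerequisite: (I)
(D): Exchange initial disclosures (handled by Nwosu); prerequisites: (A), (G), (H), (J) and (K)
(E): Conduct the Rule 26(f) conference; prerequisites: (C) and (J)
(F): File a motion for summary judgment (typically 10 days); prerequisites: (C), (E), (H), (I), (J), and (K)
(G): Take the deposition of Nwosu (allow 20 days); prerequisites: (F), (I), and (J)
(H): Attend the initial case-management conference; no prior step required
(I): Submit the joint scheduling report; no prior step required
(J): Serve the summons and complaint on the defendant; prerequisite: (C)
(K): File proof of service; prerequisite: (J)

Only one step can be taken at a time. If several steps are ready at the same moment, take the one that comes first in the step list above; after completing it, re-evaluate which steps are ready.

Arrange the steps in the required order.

Nothing is required for (H) and (I). (H) is listed earlier → (H) first.
(I) is the only step now ready → (I).
(C) is the only step now ready → (C).
(J) needed (C), now all done → (J).
Now (E) and (K) have their prerequisites met. (E) is listed earlier, so (E) next.
(K) is the only step now ready → (K).
(F) needed (C), (E), (H), (I), (J) and (K), now all done → (F).
(G) needed (F), (I) and (J), now all done → (G).
(A) is the only step now ready → (A).
(D) is the only step now ready → (D).
Next only (B) has its prerequisites met → (B).

(H), (I), (C), (J), (E), (K), (F), (G), (A), (D), (B)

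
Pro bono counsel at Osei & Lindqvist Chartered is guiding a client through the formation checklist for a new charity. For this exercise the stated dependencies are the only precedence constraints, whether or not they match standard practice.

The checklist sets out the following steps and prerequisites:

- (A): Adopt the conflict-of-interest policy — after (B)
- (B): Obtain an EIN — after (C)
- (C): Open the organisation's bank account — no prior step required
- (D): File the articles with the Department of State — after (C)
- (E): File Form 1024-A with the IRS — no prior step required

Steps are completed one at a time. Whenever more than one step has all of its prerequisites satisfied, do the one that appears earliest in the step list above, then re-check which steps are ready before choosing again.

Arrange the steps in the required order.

Nothing is required for (C) and (E). (C) is listed earlier → (C) first.
(B) and (D) now also ready, so the ready set is {(B), (D), (E)}; (B) is listed earlier → (B).
(A), (D) and (E) are all available; (A) is listed earlier → (A).
Now (D) and (E) have their prerequisites met. (D) is listed earlier, so (D) next.
Next only (E) has its prerequisites met → (E).

(C) → (B) → (A) → (D) → (E)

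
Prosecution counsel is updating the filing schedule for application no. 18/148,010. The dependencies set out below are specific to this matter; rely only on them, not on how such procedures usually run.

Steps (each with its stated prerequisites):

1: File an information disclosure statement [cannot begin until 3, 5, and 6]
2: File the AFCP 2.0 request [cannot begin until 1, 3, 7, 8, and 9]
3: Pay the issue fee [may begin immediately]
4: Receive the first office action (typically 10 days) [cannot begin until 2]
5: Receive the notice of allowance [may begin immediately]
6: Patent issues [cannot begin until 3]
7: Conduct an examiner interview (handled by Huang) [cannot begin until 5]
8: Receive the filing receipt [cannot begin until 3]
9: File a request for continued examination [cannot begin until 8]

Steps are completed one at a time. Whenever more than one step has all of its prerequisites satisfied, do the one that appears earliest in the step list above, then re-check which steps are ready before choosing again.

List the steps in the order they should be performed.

Nothing is required for 3 and 5. 3 is listed earlier → 3 first.
5, 6 and 8 are all available; 5 is listed earlier → 5.
Ready: 6, 7 and 8. 6 is listed earlier → 6.
1 now also ready, so the ready set is {1, 7, 8}; 1 is listed earlier → 1.
7 and 8 are both available; 7 is listed earlier → 7.
8 needed 3, now all done → 8.
That leaves 9 as the only ready step → 9.
2 is the only step now ready → 2.
4 needed 2, now all done → 4.

3 5 6 1 7 8 9 2 4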